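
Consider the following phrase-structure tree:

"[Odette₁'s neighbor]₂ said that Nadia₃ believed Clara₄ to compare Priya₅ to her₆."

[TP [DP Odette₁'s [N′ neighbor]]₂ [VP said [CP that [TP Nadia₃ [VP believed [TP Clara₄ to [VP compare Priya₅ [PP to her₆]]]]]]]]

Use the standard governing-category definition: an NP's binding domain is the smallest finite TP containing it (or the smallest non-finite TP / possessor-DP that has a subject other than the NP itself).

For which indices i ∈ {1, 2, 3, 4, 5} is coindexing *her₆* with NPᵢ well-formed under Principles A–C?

*her* is a pronoun, so Principle B applies: it must be free in its binding domain.
Binding domain of *her₆*: the embedded TP, whose subject is Clara₄.
*Odette₁* and the pronoun do not c-command one another → neither Principle B nor Principle C is at stake; coindexation permitted.
*[Odette₁'s neighbor]₂* c-commands the pronoun but from outside its binding domain, and is not c-commanded by it → coindexation permitted.
*Nadia₃* c-commands the pronoun but from outside its binding domain, and is not c-commanded by it → coindexation permitted.
*Clara₄* c-commands the pronoun within its binding domain → coindexation would violate Principle B.
*Priya₅* c-commands the pronoun within its binding domain → coindexation would violate Principle B.

{1, 2, 3}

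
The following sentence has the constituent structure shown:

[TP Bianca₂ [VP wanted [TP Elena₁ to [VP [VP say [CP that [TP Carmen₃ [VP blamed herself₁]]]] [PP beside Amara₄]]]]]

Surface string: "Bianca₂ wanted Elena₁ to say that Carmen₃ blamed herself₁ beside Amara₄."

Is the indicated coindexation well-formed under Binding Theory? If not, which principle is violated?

Principle A

The two coindexed NPs are *Elena₁* and *herself₁*.
*herself₁* is an anaphor. Principle A requires it to be bound within its binding domain — the embedded TP, whose subject is Carmen₃.
Within that domain it is c-commanded by *Carmen₃*, which does not share its index.
*Elena₁* does c-command the anaphor, but from outside its binding domain.
The anaphor is unbound in its domain → Principle A violation.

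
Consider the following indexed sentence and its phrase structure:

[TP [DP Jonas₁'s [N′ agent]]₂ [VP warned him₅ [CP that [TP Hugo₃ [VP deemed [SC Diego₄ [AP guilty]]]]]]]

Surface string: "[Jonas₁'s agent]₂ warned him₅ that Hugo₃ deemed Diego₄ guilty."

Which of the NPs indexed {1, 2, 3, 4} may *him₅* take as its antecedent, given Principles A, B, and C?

*him* is a pronoun, so Principle B applies: it must be free in its binding domain.
Binding domain of *him₅*: the matrix TP, whose subject is [Jonas₁'s agent]₂.
*Jonas₁* and the pronoun do not c-command one another → neither Principle B nor Principle C is at stake; coindexation permitted.
*[Jonas₁'s agent]₂* c-commands the pronoun within its binding domain → coindexation would violate Principle B.
*Hugo₃*: the pronoun c-commands this R-expression → coindexation would violate Principle C on *Hugo₃*.
*Diego₄*: the pronoun c-commands this R-expression → coindexation would violate Principle C on *Diego₄*.

{1}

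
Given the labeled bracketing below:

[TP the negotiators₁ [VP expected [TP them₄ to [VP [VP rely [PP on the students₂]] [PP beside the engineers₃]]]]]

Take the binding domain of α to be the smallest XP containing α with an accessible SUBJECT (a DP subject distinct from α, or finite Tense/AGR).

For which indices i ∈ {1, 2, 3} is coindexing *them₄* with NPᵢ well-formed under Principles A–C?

*them* is a pronoun, so Principle B applies: it must be free in its binding domain.
Binding domain of *them₄*: the matrix TP, whose subject is the negotiators₁.
*the negotiators₁* c-commands the pronoun within its binding domain → coindexation would violate Principle B.
*the students₂*: the pronoun c-commands this R-expression → coindexation would violate Principle C on *the students₂*.
*the engineers₃*: the pronoun c-commands this R-expression → coindexation would violate Principle C on *the engineers₃*.

none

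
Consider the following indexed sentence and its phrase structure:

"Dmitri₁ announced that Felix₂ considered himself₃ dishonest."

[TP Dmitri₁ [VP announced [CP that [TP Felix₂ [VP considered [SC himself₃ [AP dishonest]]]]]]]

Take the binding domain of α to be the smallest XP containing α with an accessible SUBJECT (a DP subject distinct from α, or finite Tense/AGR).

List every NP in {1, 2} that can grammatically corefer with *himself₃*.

{2}

*himself* is an anaphor, so Principle A applies: it must be bound in its binding domain.
Binding domain of *himself₃*: the embedded TP, whose subject is Felix₂.
*Dmitri₁* c-commands the anaphor but is outside its binding domain → cannot satisfy Principle A.
*Felix₂* c-commands the anaphor within its binding domain → licit binder.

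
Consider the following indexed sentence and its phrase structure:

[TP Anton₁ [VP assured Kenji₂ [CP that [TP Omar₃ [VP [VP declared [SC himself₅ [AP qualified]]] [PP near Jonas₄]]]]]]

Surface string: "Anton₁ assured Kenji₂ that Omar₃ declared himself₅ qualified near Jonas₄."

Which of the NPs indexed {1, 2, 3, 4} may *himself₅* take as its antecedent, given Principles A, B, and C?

*himself* is an anaphor, so Principle A applies: it must be bound in its binding domain.
Binding domain of *himself₅*: the embedded TP, whose subject is Omar₃.
*Anton₁* c-commands the anaphor but is outside its binding domain → cannot satisfy Principle A.
*Kenji₂* c-commands the anaphor but is outside its binding domain → cannot satisfy Principle A.
*Omar₃* c-commands the anaphor within its binding domain → licit binder.
*Jonas₄* does not c-command the anaphor → cannot bind it.

{3}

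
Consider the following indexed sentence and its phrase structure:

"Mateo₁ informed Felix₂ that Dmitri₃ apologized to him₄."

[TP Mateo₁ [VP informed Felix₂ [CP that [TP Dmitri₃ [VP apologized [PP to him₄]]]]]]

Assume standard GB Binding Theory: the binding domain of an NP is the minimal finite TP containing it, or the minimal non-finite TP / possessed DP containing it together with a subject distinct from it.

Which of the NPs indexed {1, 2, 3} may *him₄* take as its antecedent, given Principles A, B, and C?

{1, 2}

*him* is a pronoun, so Principle B applies: it must be free in its binding domain.
Binding domain of *him₄*: the embedded TP, whose subject is Dmitri₃.
*Mateo₁* c-commands the pronoun but from outside its binding domain, and is not c-commanded by it → coindexation permitted.
*Felix₂* c-commands the pronoun but from outside its binding domain, and is not c-commanded by it → coindexation permitted.
*Dmitri₃* c-commands the pronoun within its binding domain → coindexation would violate Principle B.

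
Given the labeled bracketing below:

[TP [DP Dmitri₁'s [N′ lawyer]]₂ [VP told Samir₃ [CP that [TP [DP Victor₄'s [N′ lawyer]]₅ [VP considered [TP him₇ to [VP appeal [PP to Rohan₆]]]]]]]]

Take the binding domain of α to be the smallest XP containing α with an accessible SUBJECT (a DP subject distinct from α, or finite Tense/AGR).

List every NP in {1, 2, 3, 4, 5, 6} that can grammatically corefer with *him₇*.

{1, 2, 3, 4}

*him* is a pronoun, so Principle B applies: it must be free in its binding domain.
Binding domain of *him₇*: the embedded TP, whose subject is [Victor₄'s lawyer]₅.
*Dmitri₁* and the pronoun do not c-command one another → neither Principle B nor Principle C is at stake; coindexation permitted.
*[Dmitri₁'s lawyer]₂* c-commands the pronoun but from outside its binding domain, and is not c-commanded by it → coindexation permitted.
*Samir₃* c-commands the pronoun but from outside its binding domain, and is not c-commanded by it → coindexation permitted.
*Victor₄* and the pronoun do not c-command one another → neither Principle B nor Principle C is at stake; coindexation permitted.
*[Victor₄'s lawyer]₅* c-commands the pronoun within its binding domain → coindexation would violate Principle B.
*Rohan₆*: the pronoun c-commands this R-expression → coindexation would violate Principle C on *Rohan₆*.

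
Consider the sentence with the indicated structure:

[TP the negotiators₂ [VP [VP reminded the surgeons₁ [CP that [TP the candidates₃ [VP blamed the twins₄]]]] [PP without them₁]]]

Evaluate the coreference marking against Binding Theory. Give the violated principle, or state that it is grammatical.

grammatical

The two coindexed NPs are *the surgeons₁* and *them₁*.
*them₁* is a pronoun; its binding domain is the matrix TP, whose subject is the negotiators₂. Within that domain it is c-commanded only by *the negotiators₂*, which carries a different index — the pronoun is free locally, so Principle B holds.
*the surgeons₁* is an R-expression; *them₁* does not c-command it, and no other NP shares its index, so Principle C is satisfied.
All principles are respected.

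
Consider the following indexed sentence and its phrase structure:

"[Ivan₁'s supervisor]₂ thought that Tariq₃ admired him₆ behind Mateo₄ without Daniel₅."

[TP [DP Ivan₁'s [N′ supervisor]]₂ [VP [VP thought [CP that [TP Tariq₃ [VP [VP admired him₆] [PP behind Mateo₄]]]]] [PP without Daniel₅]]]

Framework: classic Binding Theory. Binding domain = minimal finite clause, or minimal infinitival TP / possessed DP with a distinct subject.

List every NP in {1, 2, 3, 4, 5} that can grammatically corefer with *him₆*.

*him* is a pronoun, so Principle B applies: it must be free in its binding domain.
Binding domain of *him₆*: the embedded TP, whose subject is Tariq₃.
*Ivan₁* and the pronoun do not c-command one another → neither Principle B nor Principle C is at stake; coindexation permitted.
*[Ivan₁'s supervisor]₂* c-commands the pronoun but from outside its binding domain, and is not c-commanded by it → coindexation permitted.
*Tariq₃* c-commands the pronoun within its binding domain → coindexation would violate Principle B.
*Mateo₄* and the pronoun do not c-command one another → neither Principle B nor Principle C is at stake; coindexation permitted.
*Daniel₅* and the pronoun do not c-command one another → neither Principle B nor Principle C is at stake; coindexation permitted.

{1, 2, 4, 5}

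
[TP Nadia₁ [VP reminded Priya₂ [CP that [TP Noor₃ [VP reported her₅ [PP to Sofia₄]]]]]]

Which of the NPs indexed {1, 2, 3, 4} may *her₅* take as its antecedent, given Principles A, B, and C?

{1, 2}

*her* is a pronoun, so Principle B applies: it must be free in its binding domain.
Binding domain of *her₅*: the embedded TP, whose subject is Noor₃.
*Nadia₁* c-commands the pronoun but from outside its binding domain, and is not c-commanded by it → coindexation permitted.
*Priya₂* c-commands the pronoun but from outside its binding domain, and is not c-commanded by it → coindexation permitted.
*Noor₃* c-commands the pronoun within its binding domain → coindexation would violate Principle B.
*Sofia₄*: the pronoun c-commands this R-expression → coindexation would violate Principle C on *Sofia₄*.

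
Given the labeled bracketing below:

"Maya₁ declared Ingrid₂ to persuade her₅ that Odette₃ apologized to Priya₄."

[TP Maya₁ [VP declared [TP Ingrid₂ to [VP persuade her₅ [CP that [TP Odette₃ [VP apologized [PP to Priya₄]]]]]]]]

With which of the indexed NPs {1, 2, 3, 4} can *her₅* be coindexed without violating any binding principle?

*her* is a pronoun, so Principle B applies: it must be free in its binding domain.
Binding domain of *her₅*: the embedded TP, whose subject is Ingrid₂.
*Maya₁* c-commands the pronoun but from outside its binding domain, and is not c-commanded by it → coindexation permitted.
*Ingrid₂* c-commands the pronoun within its binding domain → coindexation would violate Principle B.
*Odette₃*: the pronoun c-commands this R-expression → coindexation would violate Principle C on *Odette₃*.
*Priya₄*: the pronoun c-commands this R-expression → coindexation would violate Principle C on *Priya₄*.

{1}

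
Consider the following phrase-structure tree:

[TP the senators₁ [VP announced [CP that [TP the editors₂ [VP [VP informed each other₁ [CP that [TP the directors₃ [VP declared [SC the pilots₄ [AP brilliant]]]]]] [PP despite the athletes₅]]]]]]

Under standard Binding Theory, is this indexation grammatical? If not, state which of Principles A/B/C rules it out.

The two coindexed NPs are *the senators₁* and *each other₁*.
*each other₁* is an anaphor. Principle A requires it to be bound within its binding domain — the embedded TP, whose subject is the editors₂.
Within that domain it is c-commanded by *the editors₂*, which does not share its index.
*the senators₁* does c-command the anaphor, but from outside its binding domain.
The anaphor is unbound in its domain → Principle A violation.

Principle A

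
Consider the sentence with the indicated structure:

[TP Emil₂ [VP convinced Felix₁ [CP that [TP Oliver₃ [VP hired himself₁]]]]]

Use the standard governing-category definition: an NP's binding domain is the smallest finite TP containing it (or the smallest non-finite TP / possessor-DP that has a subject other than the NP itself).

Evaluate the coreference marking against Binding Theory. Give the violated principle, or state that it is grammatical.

The two coindexed NPs are *Felix₁* and *himself₁*.
*himself₁* is an anaphor. Principle A requires it to be bound within its binding domain — the embedded TP, whose subject is Oliver₃.
Within that domain it is c-commanded by *Oliver₃*, which does not share its index.
*Felix₁* does c-command the anaphor, but from outside its binding domain.
The anaphor is unbound in its domain → Principle A violation.

Principle A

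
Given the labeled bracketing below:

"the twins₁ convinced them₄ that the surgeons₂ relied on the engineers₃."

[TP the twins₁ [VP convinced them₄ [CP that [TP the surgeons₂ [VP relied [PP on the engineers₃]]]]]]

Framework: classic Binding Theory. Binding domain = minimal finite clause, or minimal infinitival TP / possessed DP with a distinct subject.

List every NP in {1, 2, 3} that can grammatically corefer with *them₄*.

*them* is a pronoun, so Principle B applies: it must be free in its binding domain.
Binding domain of *them₄*: the matrix TP, whose subject is the twins₁.
*the twins₁* c-commands the pronoun within its binding domain → coindexation would violate Principle B.
*the surgeons₂*: the pronoun c-commands this R-expression → coindexation would violate Principle C on *the surgeons₂*.
*the engineers₃*: the pronoun c-commands this R-expression → coindexation would violate Principle C on *the engineers₃*.

none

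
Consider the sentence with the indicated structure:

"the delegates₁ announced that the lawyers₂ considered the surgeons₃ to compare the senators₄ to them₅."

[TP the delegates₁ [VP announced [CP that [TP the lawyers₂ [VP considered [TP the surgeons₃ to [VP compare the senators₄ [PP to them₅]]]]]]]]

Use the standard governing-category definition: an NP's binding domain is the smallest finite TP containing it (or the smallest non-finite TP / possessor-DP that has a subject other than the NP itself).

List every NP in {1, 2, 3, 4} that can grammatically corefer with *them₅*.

*them* is a pronoun, so Principle B applies: it must be free in its binding domain.
Binding domain of *them₅*: the embedded TP, whose subject is the surgeons₃.
*the delegates₁* c-commands the pronoun but from outside its binding domain, and is not c-commanded by it → coindexation permitted.
*the lawyers₂* c-commands the pronoun but from outside its binding domain, and is not c-commanded by it → coindexation permitted.
*the surgeons₃* c-commands the pronoun within its binding domain → coindexation would violate Principle B.
*the senators₄* c-commands the pronoun within its binding domain → coindexation would violate Principle B.

{1, 2}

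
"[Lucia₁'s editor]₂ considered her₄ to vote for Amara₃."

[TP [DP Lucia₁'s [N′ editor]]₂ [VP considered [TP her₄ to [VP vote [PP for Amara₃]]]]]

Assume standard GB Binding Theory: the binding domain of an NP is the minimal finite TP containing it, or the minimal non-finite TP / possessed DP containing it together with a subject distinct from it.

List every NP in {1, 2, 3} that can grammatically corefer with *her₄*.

{1}

*her* is a pronoun, so Principle B applies: it must be free in its binding domain.
Binding domain of *her₄*: the matrix TP, whose subject is [Lucia₁'s editor]₂.
*Lucia₁* and the pronoun do not c-command one another → neither Principle B nor Principle C is at stake; coindexation permitted.
*[Lucia₁'s editor]₂* c-commands the pronoun within its binding domain → coindexation would violate Principle B.
*Amara₃*: the pronoun c-commands this R-expression → coindexation would violate Principle C on *Amara₃*.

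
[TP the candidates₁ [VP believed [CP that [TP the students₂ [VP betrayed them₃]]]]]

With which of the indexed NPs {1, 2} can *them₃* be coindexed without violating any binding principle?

{1}

*them* is a pronoun, so Principle B applies: it must be free in its binding domain.
Binding domain of *them₃*: the embedded TP, whose subject is the students₂.
*the candidates₁* c-commands the pronoun but from outside its binding domain, and is not c-commanded by it → coindexation permitted.
*the students₂* c-commands the pronoun within its binding domain → coindexation would violate Principle B.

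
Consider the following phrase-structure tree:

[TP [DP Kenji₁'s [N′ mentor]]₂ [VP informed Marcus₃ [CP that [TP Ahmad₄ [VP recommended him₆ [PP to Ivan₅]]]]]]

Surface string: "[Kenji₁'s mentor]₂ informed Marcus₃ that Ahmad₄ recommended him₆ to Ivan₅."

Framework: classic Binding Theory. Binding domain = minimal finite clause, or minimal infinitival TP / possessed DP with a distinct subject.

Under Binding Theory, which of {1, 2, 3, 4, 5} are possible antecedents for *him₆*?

*him* is a pronoun, so Principle B applies: it must be free in its binding domain.
Binding domain of *him₆*: the embedded TP, whose subject is Ahmad₄.
*Kenji₁* and the pronoun do not c-command one another → neither Principle B nor Principle C is at stake; coindexation permitted.
*[Kenji₁'s mentor]₂* c-commands the pronoun but from outside its binding domain, and is not c-commanded by it → coindexation permitted.
*Marcus₃* c-commands the pronoun but from outside its binding domain, and is not c-commanded by it → coindexation permitted.
*Ahmad₄* c-commands the pronoun within its binding domain → coindexation would violate Principle B.
*Ivan₅*: the pronoun c-commands this R-expression → coindexation would violate Principle C on *Ivan₅*.

{1, 2, 3}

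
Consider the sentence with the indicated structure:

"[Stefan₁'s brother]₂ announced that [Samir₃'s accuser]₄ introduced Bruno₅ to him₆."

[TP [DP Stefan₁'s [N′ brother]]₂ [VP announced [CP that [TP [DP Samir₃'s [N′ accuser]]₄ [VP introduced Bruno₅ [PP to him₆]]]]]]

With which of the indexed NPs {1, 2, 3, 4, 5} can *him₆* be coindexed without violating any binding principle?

*him* is a pronoun, so Principle B applies: it must be free in its binding domain.
Binding domain of *him₆*: the embedded TP, whose subject is [Samir₃'s accuser]₄.
*Stefan₁* and the pronoun do not c-command one another → neither Principle B nor Principle C is at stake; coindexation permitted.
*[Stefan₁'s brother]₂* c-commands the pronoun but from outside its binding domain, and is not c-commanded by it → coindexation permitted.
*Samir₃* and the pronoun do not c-command one another → neither Principle B nor Principle C is at stake; coindexation permitted.
*[Samir₃'s accuser]₄* c-commands the pronoun within its binding domain → coindexation would violate Principle B.
*Bruno₅* c-commands the pronoun within its binding domain → coindexation would violate Principle B.

{1, 2, 3}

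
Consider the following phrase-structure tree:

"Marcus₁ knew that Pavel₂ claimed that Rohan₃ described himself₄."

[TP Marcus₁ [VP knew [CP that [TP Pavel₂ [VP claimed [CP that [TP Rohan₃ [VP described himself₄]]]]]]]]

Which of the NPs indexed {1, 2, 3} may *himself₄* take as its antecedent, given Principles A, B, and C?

{3}

*himself* is an anaphor, so Principle A applies: it must be bound in its binding domain.
Binding domain of *himself₄*: the embedded TP, whose subject is Rohan₃.
*Marcus₁* c-commands the anaphor but is outside its binding domain → cannot satisfy Principle A.
*Pavel₂* c-commands the anaphor but is outside its binding domain → cannot satisfy Principle A.
*Rohan₃* c-commands the anaphor within its binding domain → licit binder.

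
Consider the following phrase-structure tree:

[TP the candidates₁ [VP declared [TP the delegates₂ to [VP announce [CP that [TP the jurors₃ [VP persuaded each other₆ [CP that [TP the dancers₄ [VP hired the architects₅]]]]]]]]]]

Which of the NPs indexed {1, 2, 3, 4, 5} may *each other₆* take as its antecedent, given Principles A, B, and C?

*each other* is an anaphor, so Principle A applies: it must be bound in its binding domain.
Binding domain of *each other₆*: the embedded TP, whose subject is the jurors₃.
*the candidates₁* c-commands the anaphor but is outside its binding domain → cannot satisfy Principle A.
*the delegates₂* c-commands the anaphor but is outside its binding domain → cannot satisfy Principle A.
*the jurors₃* c-commands the anaphor within its binding domain → licit binder.
*the dancers₄* does not c-command the anaphor → cannot bind it.
*the architects₅* does not c-command the anaphor → cannot bind it.

{3}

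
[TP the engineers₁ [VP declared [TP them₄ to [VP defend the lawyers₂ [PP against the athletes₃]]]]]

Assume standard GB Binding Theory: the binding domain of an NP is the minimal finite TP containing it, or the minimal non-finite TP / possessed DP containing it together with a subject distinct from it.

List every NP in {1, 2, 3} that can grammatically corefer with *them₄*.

none

*them* is a pronoun, so Principle B applies: it must be free in its binding domain.
Binding domain of *them₄*: the matrix TP, whose subject is the engineers₁.
*the engineers₁* c-commands the pronoun within its binding domain → coindexation would violate Principle B.
*the lawyers₂*: the pronoun c-commands this R-expression → coindexation would violate Principle C on *the lawyers₂*.
*the athletes₃*: the pronoun c-commands this R-expression → coindexation would violate Principle C on *the athletes₃*.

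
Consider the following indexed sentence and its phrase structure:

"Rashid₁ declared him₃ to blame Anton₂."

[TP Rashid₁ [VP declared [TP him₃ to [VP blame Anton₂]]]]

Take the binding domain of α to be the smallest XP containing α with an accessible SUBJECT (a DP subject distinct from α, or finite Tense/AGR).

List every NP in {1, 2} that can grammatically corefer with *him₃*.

*him* is a pronoun, so Principle B applies: it must be free in its binding domain.
Binding domain of *him₃*: the matrix TP, whose subject is Rashid₁.
*Rashid₁* c-commands the pronoun within its binding domain → coindexation would violate Principle B.
*Anton₂*: the pronoun c-commands this R-expression → coindexation would violate Principle C on *Anton₂*.

none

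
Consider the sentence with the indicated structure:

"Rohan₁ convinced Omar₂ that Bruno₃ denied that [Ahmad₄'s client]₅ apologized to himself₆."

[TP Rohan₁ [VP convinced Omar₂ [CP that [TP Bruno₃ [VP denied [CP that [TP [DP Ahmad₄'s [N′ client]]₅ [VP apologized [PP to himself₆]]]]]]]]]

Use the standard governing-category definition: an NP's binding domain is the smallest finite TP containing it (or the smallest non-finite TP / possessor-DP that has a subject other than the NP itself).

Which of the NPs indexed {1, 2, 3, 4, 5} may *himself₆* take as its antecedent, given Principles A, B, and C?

{5}

*himself* is an anaphor, so Principle A applies: it must be bound in its binding domain.
Binding domain of *himself₆*: the embedded TP, whose subject is [Ahmad₄'s client]₅.
*Rohan₁* c-commands the anaphor but is outside its binding domain → cannot satisfy Principle A.
*Omar₂* c-commands the anaphor but is outside its binding domain → cannot satisfy Principle A.
*Bruno₃* c-commands the anaphor but is outside its binding domain → cannot satisfy Principle A.
*Ahmad₄* does not c-command the anaphor → cannot bind it.
*[Ahmad₄'s client]₅* c-commands the anaphor within its binding domain → licit binder.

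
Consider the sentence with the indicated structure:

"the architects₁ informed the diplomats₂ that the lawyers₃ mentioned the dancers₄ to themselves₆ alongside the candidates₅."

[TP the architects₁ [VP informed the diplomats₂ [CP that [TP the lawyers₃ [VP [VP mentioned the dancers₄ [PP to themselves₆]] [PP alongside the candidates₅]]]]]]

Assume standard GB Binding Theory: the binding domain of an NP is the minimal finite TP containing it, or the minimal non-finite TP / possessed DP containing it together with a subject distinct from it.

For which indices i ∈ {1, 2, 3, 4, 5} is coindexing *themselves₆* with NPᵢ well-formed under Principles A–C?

*themselves* is an anaphor, so Principle A applies: it must be bound in its binding domain.
Binding domain of *themselves₆*: the embedded TP, whose subject is the lawyers₃.
*the architects₁* c-commands the anaphor but is outside its binding domain → cannot satisfy Principle A.
*the diplomats₂* c-commands the anaphor but is outside its binding domain → cannot satisfy Principle A.
*the lawyers₃* c-commands the anaphor within its binding domain → licit binder.
*the dancers₄* c-commands the anaphor within its binding domain → licit binder.
*the candidates₅* does not c-command the anaphor → cannot bind it.

{3, 4}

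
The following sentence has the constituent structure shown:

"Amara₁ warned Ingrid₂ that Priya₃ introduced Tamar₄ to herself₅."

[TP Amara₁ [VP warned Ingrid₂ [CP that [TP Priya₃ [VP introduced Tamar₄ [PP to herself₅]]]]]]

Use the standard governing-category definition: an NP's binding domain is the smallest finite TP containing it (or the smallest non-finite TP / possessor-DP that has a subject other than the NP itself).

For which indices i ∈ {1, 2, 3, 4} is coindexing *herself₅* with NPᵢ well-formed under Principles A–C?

*herself* is an anaphor, so Principle A applies: it must be bound in its binding domain.
Binding domain of *herself₅*: the embedded TP, whose subject is Priya₃.
*Amara₁* c-commands the anaphor but is outside its binding domain → cannot satisfy Principle A.
*Ingrid₂* c-commands the anaphor but is outside its binding domain → cannot satisfy Principle A.
*Priya₃* c-commands the anaphor within its binding domain → licit binder.
*Tamar₄* c-commands the anaphor within its binding domain → licit binder.

{3, 4}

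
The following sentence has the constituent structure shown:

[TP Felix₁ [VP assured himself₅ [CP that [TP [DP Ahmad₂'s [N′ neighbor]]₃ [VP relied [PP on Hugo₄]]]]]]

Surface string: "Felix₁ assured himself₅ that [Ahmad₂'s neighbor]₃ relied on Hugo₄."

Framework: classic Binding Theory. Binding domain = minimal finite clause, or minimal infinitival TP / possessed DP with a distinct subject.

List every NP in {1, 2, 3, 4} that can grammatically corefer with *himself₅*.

{1}

*himself* is an anaphor, so Principle A applies: it must be bound in its binding domain.
Binding domain of *himself₅*: the matrix TP, whose subject is Felix₁.
*Felix₁* c-commands the anaphor within its binding domain → licit binder.
*Ahmad₂* does not c-command the anaphor → cannot bind it.
*[Ahmad₂'s neighbor]₃* does not c-command the anaphor → cannot bind it.
*Hugo₄* does not c-command the anaphor → cannot bind it.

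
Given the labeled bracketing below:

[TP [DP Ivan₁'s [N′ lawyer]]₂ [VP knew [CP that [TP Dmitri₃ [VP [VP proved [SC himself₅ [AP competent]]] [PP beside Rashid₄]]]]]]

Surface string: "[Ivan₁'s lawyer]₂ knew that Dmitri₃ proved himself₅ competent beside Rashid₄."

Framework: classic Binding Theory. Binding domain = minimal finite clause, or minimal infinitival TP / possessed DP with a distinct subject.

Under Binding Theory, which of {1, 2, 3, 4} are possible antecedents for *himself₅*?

*himself* is an anaphor, so Principle A applies: it must be bound in its binding domain.
Binding domain of *himself₅*: the embedded TP, whose subject is Dmitri₃.
*Ivan₁* does not c-command the anaphor → cannot bind it.
*[Ivan₁'s lawyer]₂* c-commands the anaphor but is outside its binding domain → cannot satisfy Principle A.
*Dmitri₃* c-commands the anaphor within its binding domain → licit binder.
*Rashid₄* does not c-command the anaphor → cannot bind it.

{3}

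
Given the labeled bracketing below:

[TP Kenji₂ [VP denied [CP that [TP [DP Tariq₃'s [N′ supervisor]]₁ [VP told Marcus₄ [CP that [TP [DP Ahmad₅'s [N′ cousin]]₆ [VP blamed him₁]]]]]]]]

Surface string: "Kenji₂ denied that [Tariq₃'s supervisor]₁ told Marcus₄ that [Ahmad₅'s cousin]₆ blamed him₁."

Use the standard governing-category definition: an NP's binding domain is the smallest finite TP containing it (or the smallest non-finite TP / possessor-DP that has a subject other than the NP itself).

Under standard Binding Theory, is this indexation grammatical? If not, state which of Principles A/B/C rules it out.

The two coindexed NPs are *[Tariq₃'s supervisor]₁* and *him₁*.
*him₁* is a pronoun; its binding domain is the embedded TP, whose subject is [Ahmad₅'s cousin]₆. Within that domain it is c-commanded only by *[Ahmad₅'s cousin]₆*, which carries a different index — the pronoun is free locally, so Principle B holds.
*[Tariq₃'s supervisor]₁* is an R-expression; *him₁* does not c-command it, and no other NP shares its index, so Principle C is satisfied.
All principles are respected.

grammatical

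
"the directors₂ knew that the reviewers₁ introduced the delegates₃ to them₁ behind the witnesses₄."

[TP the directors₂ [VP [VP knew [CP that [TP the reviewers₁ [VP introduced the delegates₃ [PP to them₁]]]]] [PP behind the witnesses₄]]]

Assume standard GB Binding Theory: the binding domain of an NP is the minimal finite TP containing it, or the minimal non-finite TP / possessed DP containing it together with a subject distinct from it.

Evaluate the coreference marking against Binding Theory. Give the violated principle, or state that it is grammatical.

The two coindexed NPs are *the reviewers₁* and *them₁*.
*them₁* is a pronoun. Its binding domain is the embedded TP, whose subject is the reviewers₁.
*the reviewers₁* c-commands it within that domain and carries the same index.
The pronoun is locally bound → Principle B violation.

Principle B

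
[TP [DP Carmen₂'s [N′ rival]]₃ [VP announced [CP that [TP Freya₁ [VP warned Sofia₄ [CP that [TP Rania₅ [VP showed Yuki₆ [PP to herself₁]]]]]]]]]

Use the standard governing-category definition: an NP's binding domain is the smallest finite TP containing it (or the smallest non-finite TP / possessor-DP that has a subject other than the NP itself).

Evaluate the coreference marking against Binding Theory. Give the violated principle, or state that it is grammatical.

The two coindexed NPs are *Freya₁* and *herself₁*.
*herself₁* is an anaphor. Principle A requires it to be bound within its binding domain — the embedded TP, whose subject is Rania₅.
Within that domain it is c-commanded by *Rania₅*, *Yuki₆*, none of which share its index.
*Freya₁* does c-command the anaphor, but from outside its binding domain.
The anaphor is unbound in its domain → Principle A violation.

Principle A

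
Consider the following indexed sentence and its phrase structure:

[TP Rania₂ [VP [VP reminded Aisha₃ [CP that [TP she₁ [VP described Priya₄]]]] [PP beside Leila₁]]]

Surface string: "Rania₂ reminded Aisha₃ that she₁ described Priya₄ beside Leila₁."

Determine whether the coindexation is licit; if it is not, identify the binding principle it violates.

The two coindexed NPs are *Leila₁* and *she₁*.
*she₁* is a pronoun; nothing c-commands it within its binding domain (the embedded TP.), so Principle B holds trivially.
*Leila₁* is an R-expression; *she₁* does not c-command it, and no other NP shares its index, so Principle C is satisfied.
All principles are respected.

grammatical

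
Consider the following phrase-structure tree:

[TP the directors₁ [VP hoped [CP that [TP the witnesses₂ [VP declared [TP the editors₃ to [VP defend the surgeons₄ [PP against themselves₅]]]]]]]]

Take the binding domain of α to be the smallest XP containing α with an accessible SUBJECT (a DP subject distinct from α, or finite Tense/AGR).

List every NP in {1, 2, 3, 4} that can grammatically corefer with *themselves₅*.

*themselves* is an anaphor, so Principle A applies: it must be bound in its binding domain.
Binding domain of *themselves₅*: the embedded TP, whose subject is the editors₃.
*the directors₁* c-commands the anaphor but is outside its binding domain → cannot satisfy Principle A.
*the witnesses₂* c-commands the anaphor but is outside its binding domain → cannot satisfy Principle A.
*the editors₃* c-commands the anaphor within its binding domain → licit binder.
*the surgeons₄* c-commands the anaphor within its binding domain → licit binder.

{3, 4}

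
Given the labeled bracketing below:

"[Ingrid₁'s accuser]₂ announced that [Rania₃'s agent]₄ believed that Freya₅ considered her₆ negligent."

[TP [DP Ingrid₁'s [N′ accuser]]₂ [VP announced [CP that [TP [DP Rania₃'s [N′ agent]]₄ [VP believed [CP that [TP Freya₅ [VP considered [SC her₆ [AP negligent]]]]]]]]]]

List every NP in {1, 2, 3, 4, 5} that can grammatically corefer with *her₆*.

{1, 2, 3, 4}

*her* is a pronoun, so Principle B applies: it must be free in its binding domain.
Binding domain of *her₆*: the embedded TP, whose subject is Freya₅.
*Ingrid₁* and the pronoun do not c-command one another → neither Principle B nor Principle C is at stake; coindexation permitted.
*[Ingrid₁'s accuser]₂* c-commands the pronoun but from outside its binding domain, and is not c-commanded by it → coindexation permitted.
*Rania₃* and the pronoun do not c-command one another → neither Principle B nor Principle C is at stake; coindexation permitted.
*[Rania₃'s agent]₄* c-commands the pronoun but from outside its binding domain, and is not c-commanded by it → coindexation permitted.
*Freya₅* c-commands the pronoun within its binding domain → coindexation would violate Principle B.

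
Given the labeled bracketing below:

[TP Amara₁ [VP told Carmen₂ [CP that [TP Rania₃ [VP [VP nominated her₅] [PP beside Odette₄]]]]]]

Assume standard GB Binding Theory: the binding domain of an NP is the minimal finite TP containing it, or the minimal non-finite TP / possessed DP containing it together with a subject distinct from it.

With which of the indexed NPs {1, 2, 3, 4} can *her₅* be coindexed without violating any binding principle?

*her* is a pronoun, so Principle B applies: it must be free in its binding domain.
Binding domain of *her₅*: the embedded TP, whose subject is Rania₃.
*Amara₁* c-commands the pronoun but from outside its binding domain, and is not c-commanded by it → coindexation permitted.
*Carmen₂* c-commands the pronoun but from outside its binding domain, and is not c-commanded by it → coindexation permitted.
*Rania₃* c-commands the pronoun within its binding domain → coindexation would violate Principle B.
*Odette₄* and the pronoun do not c-command one another → neither Principle B nor Principle C is at stake; coindexation permitted.

{1, 2, 4}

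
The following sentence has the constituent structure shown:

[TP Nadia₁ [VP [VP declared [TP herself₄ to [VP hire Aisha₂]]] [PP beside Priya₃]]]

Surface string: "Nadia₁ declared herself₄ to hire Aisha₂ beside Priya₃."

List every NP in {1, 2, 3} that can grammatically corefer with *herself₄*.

{1}

*herself* is an anaphor, so Principle A applies: it must be bound in its binding domain.
Binding domain of *herself₄*: the matrix TP, whose subject is Nadia₁.
*Nadia₁* c-commands the anaphor within its binding domain → licit binder.
*Aisha₂* does not c-command the anaphor → cannot bind it.
*Priya₃* does not c-command the anaphor → cannot bind it.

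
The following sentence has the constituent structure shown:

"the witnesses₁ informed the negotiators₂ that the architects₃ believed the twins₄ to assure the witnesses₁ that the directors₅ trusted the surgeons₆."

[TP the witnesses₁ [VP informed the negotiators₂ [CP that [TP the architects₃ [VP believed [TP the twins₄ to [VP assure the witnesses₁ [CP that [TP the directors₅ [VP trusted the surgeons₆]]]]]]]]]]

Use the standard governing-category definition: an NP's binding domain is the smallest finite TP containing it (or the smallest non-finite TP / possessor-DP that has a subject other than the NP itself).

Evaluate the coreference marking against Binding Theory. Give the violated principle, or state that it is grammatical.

The two coindexed NPs are *the witnesses₁* (the higher occurrence) and *the witnesses₁* (the lower occurrence).
*the witnesses₁* (the lower occurrence) is an R-expression. Principle C requires it to be free everywhere.
*the witnesses₁* (the higher occurrence) c-commands it and carries the same index.
The R-expression is bound → Principle C violation.

Principle C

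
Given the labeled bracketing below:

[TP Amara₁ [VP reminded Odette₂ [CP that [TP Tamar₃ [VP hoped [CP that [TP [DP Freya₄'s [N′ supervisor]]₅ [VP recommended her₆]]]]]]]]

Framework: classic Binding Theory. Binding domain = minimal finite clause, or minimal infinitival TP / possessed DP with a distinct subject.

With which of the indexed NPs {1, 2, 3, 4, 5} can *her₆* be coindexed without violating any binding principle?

{1, 2, 3, 4}

*her* is a pronoun, so Principle B applies: it must be free in its binding domain.
Binding domain of *her₆*: the embedded TP, whose subject is [Freya₄'s supervisor]₅.
*Amara₁* c-commands the pronoun but from outside its binding domain, and is not c-commanded by it → coindexation permitted.
*Odette₂* c-commands the pronoun but from outside its binding domain, and is not c-commanded by it → coindexation permitted.
*Tamar₃* c-commands the pronoun but from outside its binding domain, and is not c-commanded by it → coindexation permitted.
*Freya₄* and the pronoun do not c-command one another → neither Principle B nor Principle C is at stake; coindexation permitted.
*[Freya₄'s supervisor]₅* c-commands the pronoun within its binding domain → coindexation would violate Principle B.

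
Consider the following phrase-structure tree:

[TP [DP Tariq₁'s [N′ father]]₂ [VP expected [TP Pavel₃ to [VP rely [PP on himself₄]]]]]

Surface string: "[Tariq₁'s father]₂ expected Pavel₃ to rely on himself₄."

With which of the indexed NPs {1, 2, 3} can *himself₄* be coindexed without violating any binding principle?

{3}

*himself* is an anaphor, so Principle A applies: it must be bound in its binding domain.
Binding domain of *himself₄*: the embedded TP, whose subject is Pavel₃.
*Tariq₁* does not c-command the anaphor → cannot bind it.
*[Tariq₁'s father]₂* c-commands the anaphor but is outside its binding domain → cannot satisfy Principle A.
*Pavel₃* c-commands the anaphor within its binding domain → licit binder.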